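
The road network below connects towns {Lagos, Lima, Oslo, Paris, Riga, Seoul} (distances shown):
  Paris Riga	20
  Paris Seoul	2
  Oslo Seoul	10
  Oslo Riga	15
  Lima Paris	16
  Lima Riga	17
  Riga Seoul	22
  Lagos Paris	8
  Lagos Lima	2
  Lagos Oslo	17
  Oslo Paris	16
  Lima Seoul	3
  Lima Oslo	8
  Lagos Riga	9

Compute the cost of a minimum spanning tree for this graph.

Prim's algorithm from Oslo:
Step 1: frontier [Lima Oslo 8, Oslo Seoul 10, Oslo Riga 15, Oslo Paris 16, Lagos Oslo 17] → take Lima Oslo (8); add Lima.
Step 2: frontier [Lagos Lima 2, Lima Seoul 3, Lima Paris 16, Lima Riga 17, Oslo Seoul 10, Oslo Riga 15, Oslo Paris 16, Lagos Oslo 17] → take Lagos Lima (2); add Lagos.
Step 3: frontier [Lagos Paris 8, Lagos Riga 9, Lima Seoul 3, Lima Paris 16, Lima Riga 17, Oslo Seoul 10, Oslo Riga 15, Oslo Paris 16] → take Lima Seoul (3); add Seoul.
Step 4: frontier [Lagos Paris 8, Lagos Riga 9, Lima Paris 16, Lima Riga 17, Oslo Riga 15, Oslo Paris 16, Paris Seoul 2, Riga Seoul 22] → take Paris Seoul (2); add Paris.
Step 5: frontier [Lagos Riga 9, Lima Riga 17, Oslo Riga 15, Paris Riga 20, Riga Seoul 22] → take Lagos Riga (9); add Riga.
MST edges: Lima Oslo, Lagos Lima, Lima Seoul, Paris Seoul, Lagos Riga; total weight 8+2+3+2+9 = 24.

24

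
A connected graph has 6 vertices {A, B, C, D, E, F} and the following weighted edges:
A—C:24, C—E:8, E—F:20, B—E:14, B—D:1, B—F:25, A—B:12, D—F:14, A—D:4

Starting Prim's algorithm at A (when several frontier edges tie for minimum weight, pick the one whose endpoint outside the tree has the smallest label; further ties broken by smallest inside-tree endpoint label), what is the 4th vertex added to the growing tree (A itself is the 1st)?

E

Prim's algorithm from A:
Step 1: cheapest edge leaving the tree is A—D (4); add D.
Step 2: cheapest edge leaving the tree is B—D (1); add B.
Step 3: cheapest edge leaving the tree is B—E (14); add E.
Step 4: cheapest edge leaving the tree is C—E (8); add C.
Step 5: cheapest edge leaving the tree is D—F (14); add F.
Vertex order: A, D, B, E, C, F. The 4th vertex is E.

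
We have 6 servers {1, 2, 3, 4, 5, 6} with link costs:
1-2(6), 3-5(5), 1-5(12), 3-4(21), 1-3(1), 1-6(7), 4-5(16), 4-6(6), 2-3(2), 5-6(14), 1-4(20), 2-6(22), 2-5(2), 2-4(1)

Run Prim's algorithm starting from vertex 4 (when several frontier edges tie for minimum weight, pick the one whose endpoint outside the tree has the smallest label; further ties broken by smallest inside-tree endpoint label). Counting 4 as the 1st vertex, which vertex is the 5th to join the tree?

5

Prim, starting at 4.
Step 1: frontier [2-4 1, 4-6 6, 4-5 16, 1-4 20, 3-4 21] → take 2-4 (1); add 2.
Step 2: frontier [2-3 2, 2-5 2, 1-2 6, 2-6 22, 4-6 6, 4-5 16, 1-4 20, 3-4 21] → take 2-3 (2); add 3.
Step 3: frontier [2-5 2, 1-2 6, 2-6 22, 1-3 1, 3-5 5, 4-6 6, 4-5 16, 1-4 20] → take 1-3 (1); add 1.
Step 4: frontier [1-6 7, 1-5 12, 2-5 2, 2-6 22, 3-5 5, 4-6 6, 4-5 16] → take 2-5 (2); add 5.
Step 5: frontier [1-6 7, 2-6 22, 4-6 6, 5-6 14] → take 4-6 (6); add 6.
Vertex order: 4, 2, 3, 1, 5, 6. The 5th vertex is 5.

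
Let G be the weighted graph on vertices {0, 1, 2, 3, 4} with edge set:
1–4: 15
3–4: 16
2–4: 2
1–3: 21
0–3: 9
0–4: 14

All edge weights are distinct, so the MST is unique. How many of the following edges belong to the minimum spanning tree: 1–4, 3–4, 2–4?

2

Kruskal: consider edges lightest-first.
2–4 (2): add. Components now {0} {1} {2,4} {3}
0–3 (9): add. Components now {0,3} {1} {2,4}
0–4 (14): add. Components now {0,2,3,4} {1}
1–4 (15): add. Components now {0,1,2,3,4}
MST edge set: {2–4, 0–3, 0–4, 1–4}.
Of the listed edges, {1–4, 2–4} are in the MST → 2.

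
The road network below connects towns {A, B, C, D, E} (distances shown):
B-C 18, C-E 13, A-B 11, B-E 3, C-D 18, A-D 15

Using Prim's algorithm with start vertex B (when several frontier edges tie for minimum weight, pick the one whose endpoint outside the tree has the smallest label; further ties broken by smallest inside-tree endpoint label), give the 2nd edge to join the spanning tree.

A-B

Prim, starting at B.
Step 1: frontier [B-E 3, A-B 11, B-C 18] → take B-E (3); add E.
Step 2: frontier [A-B 11, B-C 18, C-E 13] → take A-B (11); add A.
Step 3: frontier [A-D 15, B-C 18, C-E 13] → take C-E (13); add C.
Step 4: frontier [A-D 15, C-D 18] → take A-D (15); add D.
The 2nd edge added is A-B.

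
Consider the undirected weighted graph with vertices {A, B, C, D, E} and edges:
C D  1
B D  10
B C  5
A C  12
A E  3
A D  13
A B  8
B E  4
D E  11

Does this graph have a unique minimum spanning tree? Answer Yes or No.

Kruskal: consider edges lightest-first.
C D (1): add — endpoints in different components.
A E (3): add — endpoints in different components.
B E (4): add — endpoints in different components.
B C (5): add — endpoints in different components.
Every non-tree edge has weight strictly greater than the heaviest edge on the tree path between its endpoints, so the MST is unique.

Yes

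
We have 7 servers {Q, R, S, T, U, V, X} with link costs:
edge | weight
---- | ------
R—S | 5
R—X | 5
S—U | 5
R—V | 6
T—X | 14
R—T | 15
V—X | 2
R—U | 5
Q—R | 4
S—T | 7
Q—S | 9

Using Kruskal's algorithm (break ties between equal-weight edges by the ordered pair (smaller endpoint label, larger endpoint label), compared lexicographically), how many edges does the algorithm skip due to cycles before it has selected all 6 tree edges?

Kruskal's algorithm — process edges by increasing weight (ties by edge label):
V—X (2): add. Components now {Q} {S} {V,X} {U} {R} {T}
Q—R (4): add. Components now {Q,R} {S} {V,X} {U} {T}
R—S (5): add. Components now {Q,R,S} {V,X} {U} {T}
R—U (5): add. Components now {Q,R,S,U} {V,X} {T}
R—X (5): add. Components now {Q,R,S,U,V,X} {T}
S—U (5): skip — S and U already connected.
R—V (6): skip — R and V already connected.
S—T (7): add. Components now {Q,R,S,T,U,V,X}
Edges rejected before the tree was complete: 2.

2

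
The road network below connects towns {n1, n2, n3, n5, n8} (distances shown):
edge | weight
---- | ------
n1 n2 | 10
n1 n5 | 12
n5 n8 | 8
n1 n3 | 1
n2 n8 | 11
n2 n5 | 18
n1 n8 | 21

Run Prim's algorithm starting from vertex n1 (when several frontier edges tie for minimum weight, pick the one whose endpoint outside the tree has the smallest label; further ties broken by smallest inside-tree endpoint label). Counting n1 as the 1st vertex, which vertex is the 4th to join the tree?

n8

Prim's algorithm from n1:
Step 1: cheapest edge leaving the tree is n1 n3 (1); add n3.
Step 2: cheapest edge leaving the tree is n1 n2 (10); add n2.
Step 3: cheapest edge leaving the tree is n2 n8 (11); add n8.
Step 4: cheapest edge leaving the tree is n5 n8 (8); add n5.
Vertex order: n1, n3, n2, n8, n5. The 4th vertex is n8.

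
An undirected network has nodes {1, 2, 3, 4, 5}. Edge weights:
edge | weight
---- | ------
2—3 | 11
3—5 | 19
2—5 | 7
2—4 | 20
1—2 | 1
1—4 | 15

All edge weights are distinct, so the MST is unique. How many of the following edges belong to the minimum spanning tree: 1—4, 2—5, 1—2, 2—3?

Kruskal's algorithm — process edges by increasing weight (ties by edge label):
1—2 (1): add. Components now {1,2} {3} {4} {5}
2—5 (7): add. Components now {1,2,5} {3} {4}
2—3 (11): add. Components now {1,2,3,5} {4}
1—4 (15): add. Components now {1,2,3,4,5}
MST edge set: {1—2, 2—5, 2—3, 1—4}.
Of the listed edges, {1—4, 2—5, 1—2, 2—3} are in the MST → 4.

4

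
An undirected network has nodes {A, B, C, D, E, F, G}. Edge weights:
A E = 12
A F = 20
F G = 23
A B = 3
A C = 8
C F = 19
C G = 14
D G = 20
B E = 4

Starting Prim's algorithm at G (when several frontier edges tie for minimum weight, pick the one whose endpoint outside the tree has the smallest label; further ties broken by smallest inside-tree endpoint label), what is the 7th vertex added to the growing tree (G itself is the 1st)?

Prim's algorithm from G:
Step 1: frontier [C G 14, D G 20, F G 23] → take C G (14); add C.
Step 2: frontier [A C 8, C F 19, D G 20, F G 23] → take A C (8); add A.
Step 3: frontier [A B 3, A E 12, A F 20, C F 19, D G 20, F G 23] → take A B (3); add B.
Step 4: frontier [A E 12, A F 20, B E 4, C F 19, D G 20, F G 23] → take B E (4); add E.
Step 5: frontier [A F 20, C F 19, D G 20, F G 23] → take C F (19); add F.
Step 6: frontier [D G 20] → take D G (20); add D.
Vertex order: G, C, A, B, E, F, D. The 7th vertex is D.

D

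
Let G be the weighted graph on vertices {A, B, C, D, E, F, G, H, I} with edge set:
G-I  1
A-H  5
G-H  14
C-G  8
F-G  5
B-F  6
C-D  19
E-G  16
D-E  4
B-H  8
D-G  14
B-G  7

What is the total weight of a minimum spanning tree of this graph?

51

Kruskal: consider edges lightest-first.
G-I (1): add — endpoints in different components.
D-E (4): add — endpoints in different components.
A-H (5): add — endpoints in different components.
F-G (5): add — endpoints in different components.
B-F (6): add — endpoints in different components.
B-G (7): skip — B and G already connected.
B-H (8): add — endpoints in different components.
C-G (8): add — endpoints in different components.
D-G (14): add — endpoints in different components.
MST edges: G-I, D-E, A-H, F-G, B-F, B-H, C-G, D-G; total weight 1+4+5+5+6+8+8+14 = 51.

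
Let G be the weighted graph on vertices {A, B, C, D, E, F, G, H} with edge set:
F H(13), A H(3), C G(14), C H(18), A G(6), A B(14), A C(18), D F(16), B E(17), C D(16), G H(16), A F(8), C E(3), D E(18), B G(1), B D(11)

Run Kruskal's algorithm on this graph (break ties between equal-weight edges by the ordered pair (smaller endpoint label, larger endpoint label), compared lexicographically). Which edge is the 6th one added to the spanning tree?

B-D

Sort edges by weight, then run Kruskal:
B G (1): add — endpoints in different components.
A H (3): add — endpoints in different components.
C E (3): add — endpoints in different components.
A G (6): add — endpoints in different components.
A F (8): add — endpoints in different components.
B D (11): add — endpoints in different components.
F H (13): skip — F and H already connected.
A B (14): skip — A and B already connected.
C G (14): add — endpoints in different components.
The 6th edge added is B D.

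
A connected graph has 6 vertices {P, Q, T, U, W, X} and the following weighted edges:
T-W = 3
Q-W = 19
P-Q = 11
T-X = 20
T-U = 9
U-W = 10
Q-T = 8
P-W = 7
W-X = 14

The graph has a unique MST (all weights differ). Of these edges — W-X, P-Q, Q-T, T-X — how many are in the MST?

2

Sort edges by weight, then run Kruskal:
T-W (3): add. Components now {X} {U} {T,W} {Q} {P}
P-W (7): add. Components now {X} {U} {P,T,W} {Q}
Q-T (8): add. Components now {X} {U} {P,Q,T,W}
T-U (9): add. Components now {X} {P,Q,T,U,W}
U-W (10): skip — U and W already connected.
P-Q (11): skip — Q and P already connected.
W-X (14): add. Components now {P,Q,T,U,W,X}
MST edge set: {T-W, P-W, Q-T, T-U, W-X}.
Of the listed edges, {W-X, Q-T} are in the MST → 2.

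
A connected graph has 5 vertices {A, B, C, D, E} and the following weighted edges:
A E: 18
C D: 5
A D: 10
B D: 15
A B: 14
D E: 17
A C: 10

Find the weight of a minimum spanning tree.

46

Kruskal's algorithm — process edges by increasing weight (ties by edge label):
C D (5): add — endpoints in different components.
A C (10): add — endpoints in different components.
A D (10): skip — A and D already connected.
A B (14): add — endpoints in different components.
B D (15): skip — B and D already connected.
D E (17): add — endpoints in different components.
MST edges: C D, A C, A B, D E; total weight 5+10+14+17 = 46.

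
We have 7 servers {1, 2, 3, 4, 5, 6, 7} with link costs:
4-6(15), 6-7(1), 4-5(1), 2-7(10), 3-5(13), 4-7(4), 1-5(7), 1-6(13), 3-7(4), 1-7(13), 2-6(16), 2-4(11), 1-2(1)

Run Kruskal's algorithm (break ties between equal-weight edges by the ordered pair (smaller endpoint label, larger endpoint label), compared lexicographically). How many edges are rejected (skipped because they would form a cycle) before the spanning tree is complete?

Kruskal's algorithm — process edges by increasing weight (ties by edge label):
1-2 (1): add — endpoints in different components.
4-5 (1): add — endpoints in different components.
6-7 (1): add — endpoints in different components.
3-7 (4): add — endpoints in different components.
4-7 (4): add — endpoints in different components.
1-5 (7): add — endpoints in different components.
Edges rejected before the tree was complete: 0.

0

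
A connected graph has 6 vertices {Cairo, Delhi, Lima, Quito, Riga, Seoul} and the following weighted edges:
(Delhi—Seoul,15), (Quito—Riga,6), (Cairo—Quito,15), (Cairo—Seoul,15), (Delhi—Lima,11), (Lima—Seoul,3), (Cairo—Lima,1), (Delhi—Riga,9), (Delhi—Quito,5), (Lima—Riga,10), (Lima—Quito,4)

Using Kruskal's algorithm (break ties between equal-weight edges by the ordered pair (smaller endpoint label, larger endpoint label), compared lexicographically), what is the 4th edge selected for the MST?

Delhi-Quito

Kruskal: consider edges lightest-first.
Cairo—Lima (1): add — endpoints in different components.
Lima—Seoul (3): add — endpoints in different components.
Lima—Quito (4): add — endpoints in different components.
Delhi—Quito (5): add — endpoints in different components.
Quito—Riga (6): add — endpoints in different components.
The 4th edge added is Delhi—Quito.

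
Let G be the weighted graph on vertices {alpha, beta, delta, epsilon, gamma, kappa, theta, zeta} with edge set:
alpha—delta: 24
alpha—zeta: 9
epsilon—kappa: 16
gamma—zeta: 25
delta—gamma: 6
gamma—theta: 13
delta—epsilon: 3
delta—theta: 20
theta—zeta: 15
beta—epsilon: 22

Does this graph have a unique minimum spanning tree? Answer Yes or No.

Yes

Kruskal's algorithm — process edges by increasing weight (ties by edge label):
delta—epsilon (3): add — endpoints in different components.
delta—gamma (6): add — endpoints in different components.
alpha—zeta (9): add — endpoints in different components.
gamma—theta (13): add — endpoints in different components.
theta—zeta (15): add — endpoints in different components.
epsilon—kappa (16): add — endpoints in different components.
delta—theta (20): skip — delta and theta already connected.
beta—epsilon (22): add — endpoints in different components.
Every non-tree edge has weight strictly greater than the heaviest edge on the tree path between its endpoints, so the MST is unique.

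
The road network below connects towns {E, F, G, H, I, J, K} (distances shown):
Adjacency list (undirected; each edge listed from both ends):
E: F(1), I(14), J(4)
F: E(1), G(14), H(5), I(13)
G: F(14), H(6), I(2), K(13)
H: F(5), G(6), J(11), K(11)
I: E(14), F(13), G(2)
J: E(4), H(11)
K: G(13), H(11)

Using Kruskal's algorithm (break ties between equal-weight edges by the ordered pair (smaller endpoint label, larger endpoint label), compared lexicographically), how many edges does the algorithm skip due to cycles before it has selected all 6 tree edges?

1

Sort edges by weight, then run Kruskal:
E—F (1): add — endpoints in different components.
G—I (2): add — endpoints in different components.
E—J (4): add — endpoints in different components.
F—H (5): add — endpoints in different components.
G—H (6): add — endpoints in different components.
H—J (11): skip — H and J already connected.
H—K (11): add — endpoints in different components.
Edges rejected before the tree was complete: 1.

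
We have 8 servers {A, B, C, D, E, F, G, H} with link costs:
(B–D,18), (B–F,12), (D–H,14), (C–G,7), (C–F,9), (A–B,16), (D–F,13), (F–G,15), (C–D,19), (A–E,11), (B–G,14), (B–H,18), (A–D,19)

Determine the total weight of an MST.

Sort edges by weight, then run Kruskal:
C–G (7): add — endpoints in different components.
C–F (9): add — endpoints in different components.
A–E (11): add — endpoints in different components.
B–F (12): add — endpoints in different components.
D–F (13): add — endpoints in different components.
B–G (14): skip — B and G already connected.
D–H (14): add — endpoints in different components.
F–G (15): skip — F and G already connected.
A–B (16): add — endpoints in different components.
MST edges: C–G, C–F, A–E, B–F, D–F, D–H, A–B; total weight 7+9+11+12+13+14+16 = 82.

82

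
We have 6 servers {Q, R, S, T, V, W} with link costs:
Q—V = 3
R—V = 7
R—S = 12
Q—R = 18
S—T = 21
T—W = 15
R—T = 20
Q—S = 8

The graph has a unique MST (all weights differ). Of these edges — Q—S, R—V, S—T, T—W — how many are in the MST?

3

Kruskal's algorithm — process edges by increasing weight (ties by edge label):
Q—V (3): add. Components now {R} {Q,V} {W} {S} {T}
R—V (7): add. Components now {Q,R,V} {W} {S} {T}
Q—S (8): add. Components now {Q,R,S,V} {W} {T}
R—S (12): skip — R and S already connected.
T—W (15): add. Components now {Q,R,S,V} {T,W}
Q—R (18): skip — R and Q already connected.
R—T (20): add. Components now {Q,R,S,T,V,W}
MST edge set: {Q—V, R—V, Q—S, T—W, R—T}.
Of the listed edges, {Q—S, R—V, T—W} are in the MST → 3.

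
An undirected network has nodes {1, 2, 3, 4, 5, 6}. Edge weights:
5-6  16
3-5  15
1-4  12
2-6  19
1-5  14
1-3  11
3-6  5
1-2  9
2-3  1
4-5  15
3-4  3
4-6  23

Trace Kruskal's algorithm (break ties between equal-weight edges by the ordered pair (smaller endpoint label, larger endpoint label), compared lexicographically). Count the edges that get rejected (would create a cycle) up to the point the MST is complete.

Sort edges by weight, then run Kruskal:
2-3 (1): add. Components now {1} {2,3} {4} {5} {6}
3-4 (3): add. Components now {1} {2,3,4} {5} {6}
3-6 (5): add. Components now {1} {2,3,4,6} {5}
1-2 (9): add. Components now {1,2,3,4,6} {5}
1-3 (11): skip — 1 and 3 already connected.
1-4 (12): skip — 1 and 4 already connected.
1-5 (14): add. Components now {1,2,3,4,5,6}
Edges rejected before the tree was complete: 2.

2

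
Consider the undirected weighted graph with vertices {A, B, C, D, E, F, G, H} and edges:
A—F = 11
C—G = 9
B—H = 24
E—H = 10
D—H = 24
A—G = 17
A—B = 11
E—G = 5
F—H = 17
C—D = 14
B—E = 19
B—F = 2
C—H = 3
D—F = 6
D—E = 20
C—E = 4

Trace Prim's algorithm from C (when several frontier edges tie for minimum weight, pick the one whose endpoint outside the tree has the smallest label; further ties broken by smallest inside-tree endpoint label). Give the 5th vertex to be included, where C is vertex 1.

Grow the tree from C using Prim:
Step 1: cheapest edge leaving the tree is C—H (3); add H.
Step 2: cheapest edge leaving the tree is C—E (4); add E.
Step 3: cheapest edge leaving the tree is E—G (5); add G.
Step 4: cheapest edge leaving the tree is C—D (14); add D.
Step 5: cheapest edge leaving the tree is D—F (6); add F.
Step 6: cheapest edge leaving the tree is B—F (2); add B.
Step 7: cheapest edge leaving the tree is A—B (11); add A.
Vertex order: C, H, E, G, D, F, B, A. The 5th vertex is D.

D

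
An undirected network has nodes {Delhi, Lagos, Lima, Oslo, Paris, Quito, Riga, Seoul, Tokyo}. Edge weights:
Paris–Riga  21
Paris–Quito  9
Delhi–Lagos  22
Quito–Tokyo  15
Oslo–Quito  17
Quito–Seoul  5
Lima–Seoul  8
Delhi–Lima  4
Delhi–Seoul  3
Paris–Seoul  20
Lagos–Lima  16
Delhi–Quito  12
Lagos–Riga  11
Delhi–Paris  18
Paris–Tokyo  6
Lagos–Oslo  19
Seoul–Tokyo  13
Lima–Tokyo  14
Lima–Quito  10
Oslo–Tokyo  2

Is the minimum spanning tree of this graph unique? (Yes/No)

Sort edges by weight, then run Kruskal:
Oslo–Tokyo (2): add — endpoints in different components.
Delhi–Seoul (3): add — endpoints in different components.
Delhi–Lima (4): add — endpoints in different components.
Quito–Seoul (5): add — endpoints in different components.
Paris–Tokyo (6): add — endpoints in different components.
Lima–Seoul (8): skip — Lima and Seoul already connected.
Paris–Quito (9): add — endpoints in different components.
Lima–Quito (10): skip — Lima and Quito already connected.
Lagos–Riga (11): add — endpoints in different components.
Delhi–Quito (12): skip — Delhi and Quito already connected.
Seoul–Tokyo (13): skip — Tokyo and Seoul already connected.
Lima–Tokyo (14): skip — Lima and Tokyo already connected.
Quito–Tokyo (15): skip — Tokyo and Quito already connected.
Lagos–Lima (16): add — endpoints in different components.
Every non-tree edge has weight strictly greater than the heaviest edge on the tree path between its endpoints, so the MST is unique.

Yes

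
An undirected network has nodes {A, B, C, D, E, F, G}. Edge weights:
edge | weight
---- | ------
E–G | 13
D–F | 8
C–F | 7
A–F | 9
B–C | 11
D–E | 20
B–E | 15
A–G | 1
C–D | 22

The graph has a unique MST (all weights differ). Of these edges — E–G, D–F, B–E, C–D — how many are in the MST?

2

Kruskal's algorithm — process edges by increasing weight (ties by edge label):
A–G (1): add — endpoints in different components.
C–F (7): add — endpoints in different components.
D–F (8): add — endpoints in different components.
A–F (9): add — endpoints in different components.
B–C (11): add — endpoints in different components.
E–G (13): add — endpoints in different components.
MST edge set: {A–G, C–F, D–F, A–F, B–C, E–G}.
Of the listed edges, {E–G, D–F} are in the MST → 2.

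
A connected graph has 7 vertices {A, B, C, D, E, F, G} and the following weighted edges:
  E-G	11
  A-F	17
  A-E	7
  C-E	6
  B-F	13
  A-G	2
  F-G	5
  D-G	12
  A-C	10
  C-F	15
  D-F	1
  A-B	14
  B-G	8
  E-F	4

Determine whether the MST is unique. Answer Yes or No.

Kruskal: consider edges lightest-first.
D-F (1): add — endpoints in different components.
A-G (2): add — endpoints in different components.
E-F (4): add — endpoints in different components.
F-G (5): add — endpoints in different components.
C-E (6): add — endpoints in different components.
A-E (7): skip — A and E already connected.
B-G (8): add — endpoints in different components.
Every non-tree edge has weight strictly greater than the heaviest edge on the tree path between its endpoints, so the MST is unique.

Yes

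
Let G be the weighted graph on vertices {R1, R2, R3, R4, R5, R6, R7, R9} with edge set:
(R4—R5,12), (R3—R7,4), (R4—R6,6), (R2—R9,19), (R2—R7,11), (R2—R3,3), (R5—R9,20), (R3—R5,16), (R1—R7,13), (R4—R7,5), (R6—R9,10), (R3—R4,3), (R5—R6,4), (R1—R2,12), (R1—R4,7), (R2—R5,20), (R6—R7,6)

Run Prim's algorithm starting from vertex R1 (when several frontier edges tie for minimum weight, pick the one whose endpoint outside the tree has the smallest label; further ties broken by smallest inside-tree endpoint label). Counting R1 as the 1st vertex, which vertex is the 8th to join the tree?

Grow the tree from R1 using Prim:
Step 1: cheapest edge leaving the tree is R1—R4 (7); add R4.
Step 2: cheapest edge leaving the tree is R3—R4 (3); add R3.
Step 3: cheapest edge leaving the tree is R2—R3 (3); add R2.
Step 4: cheapest edge leaving the tree is R3—R7 (4); add R7.
Step 5: cheapest edge leaving the tree is R4—R6 (6); add R6.
Step 6: cheapest edge leaving the tree is R5—R6 (4); add R5.
Step 7: cheapest edge leaving the tree is R6—R9 (10); add R9.
Vertex order: R1, R4, R3, R2, R7, R6, R5, R9. The 8th vertex is R9.

R9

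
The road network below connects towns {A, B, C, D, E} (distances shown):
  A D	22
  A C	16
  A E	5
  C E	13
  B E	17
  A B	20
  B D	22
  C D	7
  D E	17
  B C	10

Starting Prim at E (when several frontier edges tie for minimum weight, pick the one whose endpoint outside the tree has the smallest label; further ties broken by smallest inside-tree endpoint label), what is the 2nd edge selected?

Grow the tree from E using Prim:
Step 1: frontier [A E 5, C E 13, B E 17, D E 17] → take A E (5); add A.
Step 2: frontier [A C 16, A B 20, A D 22, C E 13, B E 17, D E 17] → take C E (13); add C.
Step 3: frontier [A B 20, A D 22, C D 7, B C 10, B E 17, D E 17] → take C D (7); add D.
Step 4: frontier [A B 20, B C 10, B D 22, B E 17] → take B C (10); add B.
The 2nd edge added is C E.

C-E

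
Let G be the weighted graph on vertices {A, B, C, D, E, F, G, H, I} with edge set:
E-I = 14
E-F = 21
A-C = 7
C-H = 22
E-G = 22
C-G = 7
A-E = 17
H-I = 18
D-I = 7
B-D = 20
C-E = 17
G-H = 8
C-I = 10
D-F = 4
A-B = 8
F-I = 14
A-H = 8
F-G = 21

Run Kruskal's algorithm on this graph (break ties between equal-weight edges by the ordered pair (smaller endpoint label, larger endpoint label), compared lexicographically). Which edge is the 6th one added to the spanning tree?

Kruskal: consider edges lightest-first.
D-F (4): add — endpoints in different components.
A-C (7): add — endpoints in different components.
C-G (7): add — endpoints in different components.
D-I (7): add — endpoints in different components.
A-B (8): add — endpoints in different components.
A-H (8): add — endpoints in different components.
G-H (8): skip — G and H already connected.
C-I (10): add — endpoints in different components.
E-I (14): add — endpoints in different components.
The 6th edge added is A-H.

A-H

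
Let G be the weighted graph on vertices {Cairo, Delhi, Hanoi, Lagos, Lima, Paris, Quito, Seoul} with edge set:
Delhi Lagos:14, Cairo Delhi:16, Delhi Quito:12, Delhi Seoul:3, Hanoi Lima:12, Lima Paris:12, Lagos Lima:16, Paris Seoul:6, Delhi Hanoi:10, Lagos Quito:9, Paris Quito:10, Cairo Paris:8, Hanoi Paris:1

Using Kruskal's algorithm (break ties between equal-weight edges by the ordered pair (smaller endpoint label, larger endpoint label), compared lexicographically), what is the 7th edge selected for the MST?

Kruskal: consider edges lightest-first.
Hanoi Paris (1): add — endpoints in different components.
Delhi Seoul (3): add — endpoints in different components.
Paris Seoul (6): add — endpoints in different components.
Cairo Paris (8): add — endpoints in different components.
Lagos Quito (9): add — endpoints in different components.
Delhi Hanoi (10): skip — Hanoi and Delhi already connected.
Paris Quito (10): add — endpoints in different components.
Delhi Quito (12): skip — Delhi and Quito already connected.
Hanoi Lima (12): add — endpoints in different components.
The 7th edge added is Hanoi Lima.

Hanoi-Lima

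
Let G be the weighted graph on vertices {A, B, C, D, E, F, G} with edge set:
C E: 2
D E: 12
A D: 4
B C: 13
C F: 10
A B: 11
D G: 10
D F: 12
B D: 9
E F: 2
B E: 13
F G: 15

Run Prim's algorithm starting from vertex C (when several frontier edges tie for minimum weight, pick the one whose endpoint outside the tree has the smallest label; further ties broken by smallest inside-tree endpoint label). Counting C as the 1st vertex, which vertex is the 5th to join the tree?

Grow the tree from C using Prim:
Step 1: cheapest edge leaving the tree is C E (2); add E.
Step 2: cheapest edge leaving the tree is E F (2); add F.
Step 3: cheapest edge leaving the tree is D E (12); add D.
Step 4: cheapest edge leaving the tree is A D (4); add A.
Step 5: cheapest edge leaving the tree is B D (9); add B.
Step 6: cheapest edge leaving the tree is D G (10); add G.
Vertex order: C, E, F, D, A, B, G. The 5th vertex is A.

A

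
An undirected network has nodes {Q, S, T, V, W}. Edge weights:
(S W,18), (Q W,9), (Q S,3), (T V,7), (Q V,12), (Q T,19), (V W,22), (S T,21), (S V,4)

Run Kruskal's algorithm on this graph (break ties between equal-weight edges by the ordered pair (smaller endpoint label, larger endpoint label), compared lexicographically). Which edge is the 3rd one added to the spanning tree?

T-V

Kruskal: consider edges lightest-first.
Q S (3): add. Components now {W} {Q,S} {T} {V}
S V (4): add. Components now {W} {Q,S,V} {T}
T V (7): add. Components now {W} {Q,S,T,V}
Q W (9): add. Components now {Q,S,T,V,W}
The 3rd edge added is T V.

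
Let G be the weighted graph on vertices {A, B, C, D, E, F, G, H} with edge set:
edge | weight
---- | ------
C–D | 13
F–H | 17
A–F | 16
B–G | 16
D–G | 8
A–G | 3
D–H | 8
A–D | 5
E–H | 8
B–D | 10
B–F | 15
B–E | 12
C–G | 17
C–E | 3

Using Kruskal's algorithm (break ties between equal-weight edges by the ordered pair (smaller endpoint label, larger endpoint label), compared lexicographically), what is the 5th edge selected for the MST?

E-H

Kruskal: consider edges lightest-first.
A–G (3): add — endpoints in different components.
C–E (3): add — endpoints in different components.
A–D (5): add — endpoints in different components.
D–G (8): skip — D and G already connected.
D–H (8): add — endpoints in different components.
E–H (8): add — endpoints in different components.
B–D (10): add — endpoints in different components.
B–E (12): skip — B and E already connected.
C–D (13): skip — C and D already connected.
B–F (15): add — endpoints in different components.
The 5th edge added is E–H.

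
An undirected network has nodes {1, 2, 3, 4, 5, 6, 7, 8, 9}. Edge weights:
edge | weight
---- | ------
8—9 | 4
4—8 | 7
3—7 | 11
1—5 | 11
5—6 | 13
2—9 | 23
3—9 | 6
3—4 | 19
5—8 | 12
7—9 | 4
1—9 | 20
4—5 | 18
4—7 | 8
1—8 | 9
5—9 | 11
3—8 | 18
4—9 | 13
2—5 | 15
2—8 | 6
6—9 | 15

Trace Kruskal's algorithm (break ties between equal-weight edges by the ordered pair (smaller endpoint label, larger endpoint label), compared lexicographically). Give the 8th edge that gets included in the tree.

Kruskal's algorithm — process edges by increasing weight (ties by edge label):
7—9 (4): add — endpoints in different components.
8—9 (4): add — endpoints in different components.
2—8 (6): add — endpoints in different components.
3—9 (6): add — endpoints in different components.
4—8 (7): add — endpoints in different components.
4—7 (8): skip — 4 and 7 already connected.
1—8 (9): add — endpoints in different components.
1—5 (11): add — endpoints in different components.
3—7 (11): skip — 3 and 7 already connected.
5—9 (11): skip — 5 and 9 already connected.
5—8 (12): skip — 5 and 8 already connected.
4—9 (13): skip — 4 and 9 already connected.
5—6 (13): add — endpoints in different components.
The 8th edge added is 5—6.

5-6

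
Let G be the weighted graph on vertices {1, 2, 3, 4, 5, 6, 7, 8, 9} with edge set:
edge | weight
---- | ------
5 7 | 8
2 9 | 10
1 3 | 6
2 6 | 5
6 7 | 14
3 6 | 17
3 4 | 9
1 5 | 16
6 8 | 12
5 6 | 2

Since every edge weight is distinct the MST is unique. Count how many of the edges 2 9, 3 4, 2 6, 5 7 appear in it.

4

Kruskal: consider edges lightest-first.
5 6 (2): add — endpoints in different components.
2 6 (5): add — endpoints in different components.
1 3 (6): add — endpoints in different components.
5 7 (8): add — endpoints in different components.
3 4 (9): add — endpoints in different components.
2 9 (10): add — endpoints in different components.
6 8 (12): add — endpoints in different components.
6 7 (14): skip — 6 and 7 already connected.
1 5 (16): add — endpoints in different components.
MST edge set: {5 6, 2 6, 1 3, 5 7, 3 4, 2 9, 6 8, 1 5}.
Of the listed edges, {2 9, 3 4, 2 6, 5 7} are in the MST → 4.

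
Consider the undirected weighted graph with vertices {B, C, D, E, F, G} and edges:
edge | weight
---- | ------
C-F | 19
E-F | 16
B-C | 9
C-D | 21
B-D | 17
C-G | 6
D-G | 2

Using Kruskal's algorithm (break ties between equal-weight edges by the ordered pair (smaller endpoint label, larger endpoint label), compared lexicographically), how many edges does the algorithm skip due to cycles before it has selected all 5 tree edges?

Kruskal's algorithm — process edges by increasing weight (ties by edge label):
D-G (2): add — endpoints in different components.
C-G (6): add — endpoints in different components.
B-C (9): add — endpoints in different components.
E-F (16): add — endpoints in different components.
B-D (17): skip — B and D already connected.
C-F (19): add — endpoints in different components.
Edges rejected before the tree was complete: 1.

1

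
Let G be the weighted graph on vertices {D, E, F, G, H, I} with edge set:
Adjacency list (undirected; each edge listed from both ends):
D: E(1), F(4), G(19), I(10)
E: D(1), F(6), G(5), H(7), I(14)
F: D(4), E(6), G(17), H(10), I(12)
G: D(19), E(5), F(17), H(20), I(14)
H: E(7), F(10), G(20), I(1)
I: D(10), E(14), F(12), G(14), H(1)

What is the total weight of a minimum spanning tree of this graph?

Kruskal's algorithm — process edges by increasing weight (ties by edge label):
D-E (1): add — endpoints in different components.
H-I (1): add — endpoints in different components.
D-F (4): add — endpoints in different components.
E-G (5): add — endpoints in different components.
E-F (6): skip — E and F already connected.
E-H (7): add — endpoints in different components.
MST edges: D-E, H-I, D-F, E-G, E-H; total weight 1+1+4+5+7 = 18.

18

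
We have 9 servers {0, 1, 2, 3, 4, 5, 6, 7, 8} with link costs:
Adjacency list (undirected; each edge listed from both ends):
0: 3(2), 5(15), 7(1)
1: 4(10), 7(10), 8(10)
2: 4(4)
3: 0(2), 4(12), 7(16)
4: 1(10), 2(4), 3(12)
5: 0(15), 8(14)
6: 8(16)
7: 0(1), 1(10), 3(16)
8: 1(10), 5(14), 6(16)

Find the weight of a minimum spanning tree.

Grow the tree from 0 using Prim:
Step 1: frontier [0–7 1, 0–3 2, 0–5 15] → take 0–7 (1); add 7.
Step 2: frontier [0–3 2, 0–5 15, 1–7 10, 3–7 16] → take 0–3 (2); add 3.
Step 3: frontier [0–5 15, 3–4 12, 1–7 10] → take 1–7 (10); add 1.
Step 4: frontier [0–5 15, 1–4 10, 1–8 10, 3–4 12] → take 1–4 (10); add 4.
Step 5: frontier [0–5 15, 1–8 10, 2–4 4] → take 2–4 (4); add 2.
Step 6: frontier [0–5 15, 1–8 10] → take 1–8 (10); add 8.
Step 7: frontier [0–5 15, 5–8 14, 6–8 16] → take 5–8 (14); add 5.
Step 8: frontier [6–8 16] → take 6–8 (16); add 6.
MST edges: 0–7, 0–3, 1–7, 1–4, 2–4, 1–8, 5–8, 6–8; total weight 1+2+10+10+4+10+14+16 = 67.

67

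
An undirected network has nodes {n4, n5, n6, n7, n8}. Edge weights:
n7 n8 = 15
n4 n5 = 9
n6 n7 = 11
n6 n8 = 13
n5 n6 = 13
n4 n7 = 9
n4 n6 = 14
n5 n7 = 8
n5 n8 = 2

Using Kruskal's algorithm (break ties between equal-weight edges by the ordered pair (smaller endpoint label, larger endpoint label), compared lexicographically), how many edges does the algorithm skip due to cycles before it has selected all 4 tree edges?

1

Sort edges by weight, then run Kruskal:
n5 n8 (2): add — endpoints in different components.
n5 n7 (8): add — endpoints in different components.
n4 n5 (9): add — endpoints in different components.
n4 n7 (9): skip — n4 and n7 already connected.
n6 n7 (11): add — endpoints in different components.
Edges rejected before the tree was complete: 1.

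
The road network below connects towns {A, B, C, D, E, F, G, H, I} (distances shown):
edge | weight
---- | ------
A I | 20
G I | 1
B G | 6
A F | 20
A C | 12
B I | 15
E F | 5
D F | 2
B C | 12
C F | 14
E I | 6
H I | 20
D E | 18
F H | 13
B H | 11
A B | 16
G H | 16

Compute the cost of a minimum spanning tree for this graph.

55

Sort edges by weight, then run Kruskal:
G I (1): add — endpoints in different components.
D F (2): add — endpoints in different components.
E F (5): add — endpoints in different components.
B G (6): add — endpoints in different components.
E I (6): add — endpoints in different components.
B H (11): add — endpoints in different components.
A C (12): add — endpoints in different components.
B C (12): add — endpoints in different components.
MST edges: G I, D F, E F, B G, E I, B H, A C, B C; total weight 1+2+5+6+6+11+12+12 = 55.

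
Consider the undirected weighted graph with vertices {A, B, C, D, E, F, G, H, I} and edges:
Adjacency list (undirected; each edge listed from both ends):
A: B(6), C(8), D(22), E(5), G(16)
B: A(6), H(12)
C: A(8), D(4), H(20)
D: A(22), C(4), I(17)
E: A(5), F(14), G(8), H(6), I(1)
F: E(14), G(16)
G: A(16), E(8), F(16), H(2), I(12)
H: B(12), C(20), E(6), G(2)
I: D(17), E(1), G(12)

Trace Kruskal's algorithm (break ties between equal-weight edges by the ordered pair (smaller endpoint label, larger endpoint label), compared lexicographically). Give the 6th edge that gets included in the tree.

E-H

Sort edges by weight, then run Kruskal:
E-I (1): add — endpoints in different components.
G-H (2): add — endpoints in different components.
C-D (4): add — endpoints in different components.
A-E (5): add — endpoints in different components.
A-B (6): add — endpoints in different components.
E-H (6): add — endpoints in different components.
A-C (8): add — endpoints in different components.
E-G (8): skip — E and G already connected.
B-H (12): skip — B and H already connected.
G-I (12): skip — G and I already connected.
E-F (14): add — endpoints in different components.
The 6th edge added is E-H.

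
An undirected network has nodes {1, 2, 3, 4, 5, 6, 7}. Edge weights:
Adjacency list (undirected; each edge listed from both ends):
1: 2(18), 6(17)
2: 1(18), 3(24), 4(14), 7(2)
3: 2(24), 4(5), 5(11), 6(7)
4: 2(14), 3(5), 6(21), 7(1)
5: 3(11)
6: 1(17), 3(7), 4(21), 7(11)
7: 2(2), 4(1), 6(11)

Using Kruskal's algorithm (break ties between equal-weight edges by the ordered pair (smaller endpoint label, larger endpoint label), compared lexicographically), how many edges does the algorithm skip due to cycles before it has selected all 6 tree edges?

2

Sort edges by weight, then run Kruskal:
4—7 (1): add — endpoints in different components.
2—7 (2): add — endpoints in different components.
3—4 (5): add — endpoints in different components.
3—6 (7): add — endpoints in different components.
3—5 (11): add — endpoints in different components.
6—7 (11): skip — 6 and 7 already connected.
2—4 (14): skip — 2 and 4 already connected.
1—6 (17): add — endpoints in different components.
Edges rejected before the tree was complete: 2.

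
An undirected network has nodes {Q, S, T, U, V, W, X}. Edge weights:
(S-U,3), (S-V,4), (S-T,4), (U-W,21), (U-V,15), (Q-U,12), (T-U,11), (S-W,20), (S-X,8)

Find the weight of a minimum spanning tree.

Sort edges by weight, then run Kruskal:
S-U (3): add — endpoints in different components.
S-T (4): add — endpoints in different components.
S-V (4): add — endpoints in different components.
S-X (8): add — endpoints in different components.
T-U (11): skip — U and T already connected.
Q-U (12): add — endpoints in different components.
U-V (15): skip — U and V already connected.
S-W (20): add — endpoints in different components.
MST edges: S-U, S-T, S-V, S-X, Q-U, S-W; total weight 3+4+4+8+12+20 = 51.

51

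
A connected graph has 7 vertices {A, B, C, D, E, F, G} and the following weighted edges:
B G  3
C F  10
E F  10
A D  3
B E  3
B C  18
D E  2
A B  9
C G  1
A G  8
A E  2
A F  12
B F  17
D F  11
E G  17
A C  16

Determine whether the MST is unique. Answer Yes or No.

No

Kruskal: consider edges lightest-first.
C G (1): add. Components now {A} {B} {C,G} {D} {E} {F}
A E (2): add. Components now {A,E} {B} {C,G} {D} {F}
D E (2): add. Components now {A,D,E} {B} {C,G} {F}
A D (3): skip — A and D already connected.
B E (3): add. Components now {A,B,D,E} {C,G} {F}
B G (3): add. Components now {A,B,C,D,E,G} {F}
A G (8): skip — A and G already connected.
A B (9): skip — A and B already connected.
C F (10): add. Components now {A,B,C,D,E,F,G}
Non-tree edge E F has weight 10, equal to the heaviest edge on its tree cycle — swapping gives another MST of the same weight. Not unique.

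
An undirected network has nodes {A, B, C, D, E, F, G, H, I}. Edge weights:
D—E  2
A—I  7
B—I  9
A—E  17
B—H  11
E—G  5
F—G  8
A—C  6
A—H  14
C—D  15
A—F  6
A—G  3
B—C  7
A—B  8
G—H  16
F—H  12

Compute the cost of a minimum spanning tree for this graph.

Grow the tree from C using Prim:
Step 1: cheapest edge leaving the tree is A—C (6); add A.
Step 2: cheapest edge leaving the tree is A—G (3); add G.
Step 3: cheapest edge leaving the tree is E—G (5); add E.
Step 4: cheapest edge leaving the tree is D—E (2); add D.
Step 5: cheapest edge leaving the tree is A—F (6); add F.
Step 6: cheapest edge leaving the tree is B—C (7); add B.
Step 7: cheapest edge leaving the tree is A—I (7); add I.
Step 8: cheapest edge leaving the tree is B—H (11); add H.
MST edges: A—C, A—G, E—G, D—E, A—F, B—C, A—I, B—H; total weight 6+3+5+2+6+7+7+11 = 47.

47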